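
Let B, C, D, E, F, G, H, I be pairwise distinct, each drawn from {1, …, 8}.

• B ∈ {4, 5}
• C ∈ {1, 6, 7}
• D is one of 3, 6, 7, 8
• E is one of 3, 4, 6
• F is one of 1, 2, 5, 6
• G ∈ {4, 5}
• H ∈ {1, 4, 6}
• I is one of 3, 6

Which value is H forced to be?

The 8 variables together cover exactly {1, 2, 3, 4, 5, 6, 7, 8} — 8 values for 8 variables — and 2 appears only in F's list, so F = 2.
The 7 still-open variables draw from only 7 values {1, 3, 4, 5, 6, 7, 8}, so each is used; only D can be 8, hence D = 8.
Among the 6 still-open variables, 7 fits only C (and all 6 values in {1, 3, 4, 5, 6, 7} must be used), so C = 7.
Among the 5 still-open variables, 1 fits only H (and all 5 values in {1, 3, 4, 5, 6} must be used), so H = 1.

1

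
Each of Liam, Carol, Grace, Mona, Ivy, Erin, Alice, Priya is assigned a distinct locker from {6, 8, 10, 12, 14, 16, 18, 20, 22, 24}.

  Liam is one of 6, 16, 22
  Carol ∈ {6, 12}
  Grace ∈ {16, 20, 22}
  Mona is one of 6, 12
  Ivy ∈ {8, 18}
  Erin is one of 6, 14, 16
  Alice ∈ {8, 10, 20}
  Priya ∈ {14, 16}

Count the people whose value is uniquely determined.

Carol and Mona between them cover only {6, 12} — a naked pair. Remove those values from Liam, Erin.
Erin and Priya between them cover only {14, 16} — a naked pair. Remove those values from Liam, Grace.
Liam has just one choice, so Liam = 22. Strike 22 from Grace.
Grace's domain is down to {20}, so Grace = 20. Strike 20 from Alice.
Determined: Liam=22, Grace=20. The other people each still have more than one consistent value. That makes 2.

2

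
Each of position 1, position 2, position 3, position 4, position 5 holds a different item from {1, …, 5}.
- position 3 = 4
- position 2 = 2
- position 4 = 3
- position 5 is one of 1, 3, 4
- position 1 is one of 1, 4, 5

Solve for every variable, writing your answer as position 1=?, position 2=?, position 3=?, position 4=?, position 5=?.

position 2's domain is down to {2}, so position 2 = 2.
position 3 has just one choice, so position 3 = 4. So position 1, position 5 can't be 4.
position 4's domain is down to {3}, so position 4 = 3. Eliminate 3 elsewhere: position 5.
position 5 must be 1 (only option left). Remove 1 from position 1.
That leaves position 1 = 5.

position 1=5, position 2=2, position 3=4, position 4=3, position 5=1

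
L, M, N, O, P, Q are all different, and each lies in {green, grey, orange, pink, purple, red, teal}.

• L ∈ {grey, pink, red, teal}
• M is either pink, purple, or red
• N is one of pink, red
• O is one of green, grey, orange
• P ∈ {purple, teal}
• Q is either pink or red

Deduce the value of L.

grey

N and Q between them cover only {pink, red} — a naked pair. Remove those values from L, M.
M has just one choice, so M = purple. Eliminate purple elsewhere: P.
That leaves P = teal. Remove teal from L.
So L = grey.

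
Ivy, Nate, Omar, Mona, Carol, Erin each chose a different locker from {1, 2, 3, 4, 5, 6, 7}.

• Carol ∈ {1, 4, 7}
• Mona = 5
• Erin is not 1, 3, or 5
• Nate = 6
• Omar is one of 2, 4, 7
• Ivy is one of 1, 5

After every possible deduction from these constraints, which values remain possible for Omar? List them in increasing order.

Nate has just one choice, so Nate = 6. Strike 6 from Erin.
Mona's domain is down to {5}, so Mona = 5. Strike 5 from Ivy.
Ivy's domain is down to {1}, so Ivy = 1. Strike 1 from Carol.
No further eliminations apply; Omar can still be any of 2, 4, 7.

2, 4, 7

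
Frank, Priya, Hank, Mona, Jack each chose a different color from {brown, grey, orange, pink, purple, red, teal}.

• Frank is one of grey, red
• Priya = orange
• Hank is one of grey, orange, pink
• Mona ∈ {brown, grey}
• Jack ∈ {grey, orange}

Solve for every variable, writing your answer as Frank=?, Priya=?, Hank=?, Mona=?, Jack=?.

Priya has just one choice, so Priya = orange. Eliminate orange elsewhere: Hank, Jack.
Jack has just one choice, so Jack = grey. Strike grey from Frank, Hank, Mona.
Frank must be red (only option left).
Hank's domain is down to {pink}, so Hank = pink.
Mona's domain is down to {brown}, so Mona = brown.

Frank=red, Priya=orange, Hank=pink, Mona=brown, Jack=grey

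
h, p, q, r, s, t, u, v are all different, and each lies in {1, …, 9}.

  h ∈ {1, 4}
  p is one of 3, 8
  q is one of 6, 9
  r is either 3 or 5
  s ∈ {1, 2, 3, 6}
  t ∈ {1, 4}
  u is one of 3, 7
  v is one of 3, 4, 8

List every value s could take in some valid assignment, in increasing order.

h and t share exactly the 2 values {1, 4}; by pigeonhole those values go to them, so strike 1, 4 from s, v.
p and v share exactly the 2 values {3, 8}; by pigeonhole those values go to them, so strike 3, 8 from r, s, u.
That leaves r = 5.
That leaves u = 7.
No further eliminations apply; s can still be any of 2, 6.

2, 6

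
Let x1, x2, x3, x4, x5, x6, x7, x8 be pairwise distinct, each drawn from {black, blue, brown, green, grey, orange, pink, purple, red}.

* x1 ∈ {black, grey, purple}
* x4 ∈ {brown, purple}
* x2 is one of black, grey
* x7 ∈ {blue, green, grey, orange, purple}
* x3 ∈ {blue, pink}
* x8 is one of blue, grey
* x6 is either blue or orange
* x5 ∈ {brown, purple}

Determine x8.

blue

The 8 variables draw from only 8 values {black, blue, brown, green, grey, orange, pink, purple}, so each is used; only x7 can be green, hence x7 = green.
The 7 still-open variables draw from only 7 values {black, blue, brown, grey, orange, pink, purple}, so each is used; only x6 can be orange, hence x6 = orange.
The 6 still-open variables together cover exactly {black, blue, brown, grey, pink, purple} — 6 values for 6 variables — and pink appears only in x3's list, so x3 = pink.
Among the 5 still-open variables, blue fits only x8 (and all 5 values in {black, blue, brown, grey, purple} must be used), so x8 = blue.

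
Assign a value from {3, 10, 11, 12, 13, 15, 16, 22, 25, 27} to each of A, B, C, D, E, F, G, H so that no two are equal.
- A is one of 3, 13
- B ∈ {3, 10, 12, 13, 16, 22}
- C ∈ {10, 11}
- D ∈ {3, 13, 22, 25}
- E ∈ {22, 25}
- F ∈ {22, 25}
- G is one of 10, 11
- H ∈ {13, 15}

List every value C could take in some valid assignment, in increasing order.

C and G share exactly the 2 values {10, 11}; by pigeonhole those values go to them, so strike 10, 11 from B.
E and F between them cover only {22, 25} — a naked pair. Remove those values from B, D.
A and D share exactly the 2 values {3, 13}; by pigeonhole those values go to them, so strike 3, 13 from B, H.
H has just one choice, so H = 15.
No further eliminations apply; C can still be any of 10, 11.

10, 11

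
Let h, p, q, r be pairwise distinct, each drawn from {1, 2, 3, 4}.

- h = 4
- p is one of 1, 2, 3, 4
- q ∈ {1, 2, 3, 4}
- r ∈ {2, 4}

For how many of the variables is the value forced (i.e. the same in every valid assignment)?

h has just one choice, so h = 4. Remove 4 from p, q, r.
That leaves r = 2. Strike 2 from p, q.
Determined: h=4, r=2. The other variables each still have more than one consistent value. That makes 2.

2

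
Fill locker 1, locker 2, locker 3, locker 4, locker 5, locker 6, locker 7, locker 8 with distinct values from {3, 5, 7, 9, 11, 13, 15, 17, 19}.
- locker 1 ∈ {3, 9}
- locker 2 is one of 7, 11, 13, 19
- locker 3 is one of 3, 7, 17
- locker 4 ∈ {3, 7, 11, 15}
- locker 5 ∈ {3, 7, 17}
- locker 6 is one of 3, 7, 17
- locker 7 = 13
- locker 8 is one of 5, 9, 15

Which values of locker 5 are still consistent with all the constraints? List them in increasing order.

locker 7 must be 13 (only option left). Remove 13 from locker 2.
locker 3, locker 5, locker 6 between them cover only {3, 7, 17} — a naked triple. Remove those values from locker 1, locker 2, locker 4.
That leaves locker 1 = 9. Eliminate 9 elsewhere: locker 8.
No further eliminations apply; locker 5 can still be any of 3, 7, 17.

3, 7, 17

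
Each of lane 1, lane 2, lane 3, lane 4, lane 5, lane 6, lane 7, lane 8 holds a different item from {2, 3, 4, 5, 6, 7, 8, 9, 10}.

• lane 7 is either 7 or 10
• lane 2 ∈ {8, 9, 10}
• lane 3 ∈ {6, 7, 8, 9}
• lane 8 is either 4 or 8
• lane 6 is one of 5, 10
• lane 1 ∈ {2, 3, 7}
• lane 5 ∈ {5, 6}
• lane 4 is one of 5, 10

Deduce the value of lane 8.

4

lane 4 and lane 6 share exactly the 2 values {5, 10}; by pigeonhole those values go to them, so strike 5, 10 from lane 2, lane 5, lane 7.
lane 5 has just one choice, so lane 5 = 6. Eliminate 6 elsewhere: lane 3.
lane 7 has just one choice, so lane 7 = 7. Eliminate 7 elsewhere: lane 1, lane 3.
lane 2 and lane 3 share exactly the 2 values {8, 9}; by pigeonhole those values go to them, so strike 8, 9 from lane 8.
So lane 8 = 4.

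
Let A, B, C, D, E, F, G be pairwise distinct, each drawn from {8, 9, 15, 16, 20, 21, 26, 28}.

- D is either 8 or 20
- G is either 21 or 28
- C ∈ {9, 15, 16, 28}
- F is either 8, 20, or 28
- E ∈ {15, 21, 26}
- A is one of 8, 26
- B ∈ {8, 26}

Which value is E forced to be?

15

A and B between them cover only {8, 26} — a naked pair. Remove those values from D, E, F.
D's domain is down to {20}, so D = 20. Remove 20 from F.
F's domain is down to {28}, so F = 28. Eliminate 28 elsewhere: C, G.
That leaves G = 21. Eliminate 21 elsewhere: E.
So E = 15.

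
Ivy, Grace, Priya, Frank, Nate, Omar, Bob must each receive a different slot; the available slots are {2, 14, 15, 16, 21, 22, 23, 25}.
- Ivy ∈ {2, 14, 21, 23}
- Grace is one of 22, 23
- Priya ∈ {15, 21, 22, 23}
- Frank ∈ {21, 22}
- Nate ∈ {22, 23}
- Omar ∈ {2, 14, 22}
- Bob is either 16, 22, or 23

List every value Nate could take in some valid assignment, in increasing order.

Among the 7 variables, 15 fits only Priya (and all 7 values in {2, 14, 15, 16, 21, 22, 23} must be used), so Priya = 15.
Among the 6 still-open variables, 16 fits only Bob (and all 6 values in {2, 14, 16, 21, 22, 23} must be used), so Bob = 16.
Grace and Nate between them cover only {22, 23} — a naked pair. Remove those values from Ivy, Frank, Omar.
Frank has just one choice, so Frank = 21. So Ivy can't be 21.
No further eliminations apply; Nate can still be any of 22, 23.

22, 23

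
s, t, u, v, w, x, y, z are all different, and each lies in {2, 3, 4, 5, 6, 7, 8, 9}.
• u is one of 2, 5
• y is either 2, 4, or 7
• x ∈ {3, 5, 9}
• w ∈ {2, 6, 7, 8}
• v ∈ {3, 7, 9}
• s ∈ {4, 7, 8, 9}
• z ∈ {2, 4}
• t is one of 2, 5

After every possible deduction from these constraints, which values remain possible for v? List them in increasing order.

The 8 variables draw from only 8 values {2, 3, 4, 5, 6, 7, 8, 9}, so each is used; only w can be 6, hence w = 6.
The 7 still-open variables together cover exactly {2, 3, 4, 5, 7, 8, 9} — 7 values for 7 variables — and 8 appears only in s's list, so s = 8.
t and u share exactly the 2 values {2, 5}; by pigeonhole those values go to them, so strike 2, 5 from x, y, z.
z has just one choice, so z = 4. Strike 4 from y.
y's domain is down to {7}, so y = 7. Strike 7 from v.
No further eliminations apply; v can still be any of 3, 9.

3, 9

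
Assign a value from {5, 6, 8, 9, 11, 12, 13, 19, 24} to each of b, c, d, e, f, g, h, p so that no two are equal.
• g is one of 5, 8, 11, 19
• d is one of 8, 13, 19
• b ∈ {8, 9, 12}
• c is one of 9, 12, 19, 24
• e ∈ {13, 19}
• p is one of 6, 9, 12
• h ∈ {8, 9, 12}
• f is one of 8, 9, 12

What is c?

b, f, h between them cover only {8, 9, 12} — a naked triple. Remove those values from c, d, g, p.
p has just one choice, so p = 6.
d and e between them cover only {13, 19} — a naked pair. Remove those values from c, g.
So c = 24.

24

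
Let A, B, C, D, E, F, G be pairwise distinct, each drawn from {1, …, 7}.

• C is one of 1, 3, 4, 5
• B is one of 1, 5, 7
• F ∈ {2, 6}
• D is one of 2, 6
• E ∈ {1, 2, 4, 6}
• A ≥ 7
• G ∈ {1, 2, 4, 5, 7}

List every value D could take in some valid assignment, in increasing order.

2, 6

A must be 7 (only option left). Remove 7 from B, G.
The 6 still-open variables draw from only 6 values {1, 2, 3, 4, 5, 6}, so each is used; only C can be 3, hence C = 3.
D and F between them cover only {2, 6} — a naked pair. Remove those values from E, G.
No further eliminations apply; D can still be any of 2, 6.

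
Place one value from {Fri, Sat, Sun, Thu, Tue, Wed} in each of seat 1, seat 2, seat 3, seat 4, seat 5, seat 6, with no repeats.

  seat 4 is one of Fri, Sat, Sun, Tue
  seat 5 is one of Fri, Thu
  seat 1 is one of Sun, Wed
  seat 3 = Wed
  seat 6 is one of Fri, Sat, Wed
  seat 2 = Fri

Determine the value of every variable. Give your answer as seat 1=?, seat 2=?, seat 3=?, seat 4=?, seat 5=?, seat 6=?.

seat 1=Sun, seat 2=Fri, seat 3=Wed, seat 4=Tue, seat 5=Thu, seat 6=Sat

seat 2's domain is down to {Fri}, so seat 2 = Fri. Remove Fri from seat 4, seat 5, seat 6.
seat 3 must be Wed (only option left). Eliminate Wed elsewhere: seat 1, seat 6.
seat 5's domain is down to {Thu}, so seat 5 = Thu.
seat 6 must be Sat (only option left). Eliminate Sat elsewhere: seat 4.
seat 1 must be Sun (only option left). Strike Sun from seat 4.
That leaves seat 4 = Tue.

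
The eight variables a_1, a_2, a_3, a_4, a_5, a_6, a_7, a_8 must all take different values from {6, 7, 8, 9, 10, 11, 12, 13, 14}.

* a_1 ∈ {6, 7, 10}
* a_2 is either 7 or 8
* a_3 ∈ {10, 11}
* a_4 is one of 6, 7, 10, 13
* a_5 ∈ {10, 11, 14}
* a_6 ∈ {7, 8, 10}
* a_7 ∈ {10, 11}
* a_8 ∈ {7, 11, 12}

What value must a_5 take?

Among the 8 variables, 12 fits only a_8 (and all 8 values in {6, 7, 8, 10, 11, 12, 13, 14} must be used), so a_8 = 12.
The 7 still-open variables together cover exactly {6, 7, 8, 10, 11, 13, 14} — 7 values for 7 variables — and 13 appears only in a_4's list, so a_4 = 13.
Among the 6 still-open variables, 6 fits only a_1 (and all 6 values in {6, 7, 8, 10, 11, 14} must be used), so a_1 = 6.
The 5 still-open variables together cover exactly {7, 8, 10, 11, 14} — 5 values for 5 variables — and 14 appears only in a_5's list, so a_5 = 14.

14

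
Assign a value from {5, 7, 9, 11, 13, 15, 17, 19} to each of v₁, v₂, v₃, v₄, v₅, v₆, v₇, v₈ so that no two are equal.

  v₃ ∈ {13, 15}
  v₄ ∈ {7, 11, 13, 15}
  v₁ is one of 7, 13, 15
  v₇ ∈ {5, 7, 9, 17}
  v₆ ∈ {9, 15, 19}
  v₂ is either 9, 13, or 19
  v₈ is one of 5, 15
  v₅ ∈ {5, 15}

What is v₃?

13

Among the 8 variables, 11 fits only v₄ (and all 8 values in {5, 7, 9, 11, 13, 15, 17, 19} must be used), so v₄ = 11.
The 7 still-open variables draw from only 7 values {5, 7, 9, 13, 15, 17, 19}, so each is used; only v₇ can be 17, hence v₇ = 17.
The 6 still-open variables draw from only 6 values {5, 7, 9, 13, 15, 19}, so each is used; only v₁ can be 7, hence v₁ = 7.
v₅ and v₈ share exactly the 2 values {5, 15}; by pigeonhole those values go to them, so strike 5, 15 from v₃, v₆.
So v₃ = 13.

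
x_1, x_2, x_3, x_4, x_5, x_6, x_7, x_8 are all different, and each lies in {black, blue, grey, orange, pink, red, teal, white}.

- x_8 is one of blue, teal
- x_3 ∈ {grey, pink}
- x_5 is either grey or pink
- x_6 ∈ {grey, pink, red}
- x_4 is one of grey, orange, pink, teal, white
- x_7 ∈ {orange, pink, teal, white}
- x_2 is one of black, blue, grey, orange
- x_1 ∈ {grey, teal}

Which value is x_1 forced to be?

teal

The 8 variables draw from only 8 values {black, blue, grey, orange, pink, red, teal, white}, so each is used; only x_2 can be black, hence x_2 = black.
Among the 7 still-open variables, blue fits only x_8 (and all 7 values in {blue, grey, orange, pink, red, teal, white} must be used), so x_8 = blue.
The 6 still-open variables together cover exactly {grey, orange, pink, red, teal, white} — 6 values for 6 variables — and red appears only in x_6's list, so x_6 = red.
x_3 and x_5 between them cover only {grey, pink} — a naked pair. Remove those values from x_1, x_4, x_7.
So x_1 = teal.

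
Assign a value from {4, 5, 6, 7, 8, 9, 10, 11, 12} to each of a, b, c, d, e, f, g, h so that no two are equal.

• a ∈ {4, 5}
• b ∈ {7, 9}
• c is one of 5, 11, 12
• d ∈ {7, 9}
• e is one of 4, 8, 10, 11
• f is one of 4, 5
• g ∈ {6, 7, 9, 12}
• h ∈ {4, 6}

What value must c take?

11

a and f between them cover only {4, 5} — a naked pair. Remove those values from c, e, h.
h must be 6 (only option left). So g can't be 6.
b and d between them cover only {7, 9} — a naked pair. Remove those values from g.
That leaves g = 12. Eliminate 12 elsewhere: c.
So c = 11.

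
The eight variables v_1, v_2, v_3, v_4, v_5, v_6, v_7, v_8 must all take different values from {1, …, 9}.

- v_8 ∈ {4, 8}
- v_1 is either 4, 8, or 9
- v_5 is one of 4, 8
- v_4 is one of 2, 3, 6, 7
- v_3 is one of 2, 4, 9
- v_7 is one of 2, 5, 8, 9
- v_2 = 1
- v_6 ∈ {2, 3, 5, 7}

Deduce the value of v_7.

v_2's domain is down to {1}, so v_2 = 1.
v_5 and v_8 between them cover only {4, 8} — a naked pair. Remove those values from v_1, v_3, v_7.
That leaves v_1 = 9. So v_3, v_7 can't be 9.
That leaves v_3 = 2. Remove 2 from v_4, v_6, v_7.
So v_7 = 5.

5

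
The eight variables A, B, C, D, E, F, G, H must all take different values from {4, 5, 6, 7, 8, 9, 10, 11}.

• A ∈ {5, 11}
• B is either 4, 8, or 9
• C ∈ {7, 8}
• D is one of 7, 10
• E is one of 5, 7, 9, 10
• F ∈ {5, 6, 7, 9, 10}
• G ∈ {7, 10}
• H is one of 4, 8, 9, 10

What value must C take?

8

Among the 8 variables, 6 fits only F (and all 8 values in {4, 5, 6, 7, 8, 9, 10, 11} must be used), so F = 6.
The 7 still-open variables draw from only 7 values {4, 5, 7, 8, 9, 10, 11}, so each is used; only A can be 11, hence A = 11.
The 6 still-open variables draw from only 6 values {4, 5, 7, 8, 9, 10}, so each is used; only E can be 5, hence E = 5.
The 2 variables D and G are confined to {7, 10}, which locks those values in; drop them from C, H.
So C = 8.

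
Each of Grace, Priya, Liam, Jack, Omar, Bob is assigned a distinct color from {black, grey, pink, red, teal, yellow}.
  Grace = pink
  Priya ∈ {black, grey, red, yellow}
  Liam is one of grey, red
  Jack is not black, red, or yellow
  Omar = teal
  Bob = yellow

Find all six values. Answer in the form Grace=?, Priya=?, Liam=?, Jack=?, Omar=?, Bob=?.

Grace has just one choice, so Grace = pink. Eliminate pink elsewhere: Jack.
Omar's domain is down to {teal}, so Omar = teal. So Jack can't be teal.
Bob has just one choice, so Bob = yellow. Strike yellow from Priya.
Jack's domain is down to {grey}, so Jack = grey. So Priya, Liam can't be grey.
That leaves Liam = red. Remove red from Priya.
Priya must be black (only option left).

Grace=pink, Priya=black, Liam=red, Jack=grey, Omar=teal, Bob=yellow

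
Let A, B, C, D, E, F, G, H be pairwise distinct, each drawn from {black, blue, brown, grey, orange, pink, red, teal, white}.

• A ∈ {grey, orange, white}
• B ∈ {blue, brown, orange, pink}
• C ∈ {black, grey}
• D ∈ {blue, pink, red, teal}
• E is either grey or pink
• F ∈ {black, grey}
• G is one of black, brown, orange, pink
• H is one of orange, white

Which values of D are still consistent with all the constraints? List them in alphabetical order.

The 2 variables C and F are confined to {black, grey}, which locks those values in; drop them from A, E, G.
E has just one choice, so E = pink. Eliminate pink elsewhere: B, D, G.
A and H between them cover only {orange, white} — a naked pair. Remove those values from B, G.
G has just one choice, so G = brown. Strike brown from B.
B has just one choice, so B = blue. So D can't be blue.
No further eliminations apply; D can still be any of red, teal.

red, teal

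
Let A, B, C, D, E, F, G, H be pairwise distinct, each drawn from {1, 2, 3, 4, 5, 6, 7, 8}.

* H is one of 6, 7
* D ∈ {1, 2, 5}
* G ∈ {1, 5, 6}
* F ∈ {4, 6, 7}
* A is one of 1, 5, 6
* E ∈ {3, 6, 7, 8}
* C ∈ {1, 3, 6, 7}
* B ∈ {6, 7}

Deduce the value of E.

8

The 8 variables together cover exactly {1, 2, 3, 4, 5, 6, 7, 8} — 8 values for 8 variables — and 2 appears only in D's list, so D = 2.
Among the 7 still-open variables, 4 fits only F (and all 7 values in {1, 3, 4, 5, 6, 7, 8} must be used), so F = 4.
Among the 6 still-open variables, 8 fits only E (and all 6 values in {1, 3, 5, 6, 7, 8} must be used), so E = 8.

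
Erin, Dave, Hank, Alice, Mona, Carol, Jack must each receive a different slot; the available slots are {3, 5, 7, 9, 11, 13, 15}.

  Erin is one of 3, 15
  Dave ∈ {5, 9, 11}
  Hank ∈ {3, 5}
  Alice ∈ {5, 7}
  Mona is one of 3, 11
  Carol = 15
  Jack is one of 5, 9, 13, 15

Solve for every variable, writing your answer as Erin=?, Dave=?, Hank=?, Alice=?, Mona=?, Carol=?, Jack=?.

Erin=3, Dave=9, Hank=5, Alice=7, Mona=11, Carol=15, Jack=13

Carol must be 15 (only option left). Remove 15 from Erin, Jack.
Erin's domain is down to {3}, so Erin = 3. So Hank, Mona can't be 3.
Hank's domain is down to {5}, so Hank = 5. Strike 5 from Dave, Alice, Jack.
Alice has just one choice, so Alice = 7.
That leaves Mona = 11. Strike 11 from Dave.
Dave has just one choice, so Dave = 9. Strike 9 from Jack.
Jack must be 13 (only option left).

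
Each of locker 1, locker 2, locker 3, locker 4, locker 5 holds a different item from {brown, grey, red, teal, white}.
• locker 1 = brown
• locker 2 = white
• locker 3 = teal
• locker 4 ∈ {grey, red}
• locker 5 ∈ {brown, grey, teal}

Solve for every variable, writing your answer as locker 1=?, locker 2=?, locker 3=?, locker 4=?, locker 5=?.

locker 1=brown, locker 2=white, locker 3=teal, locker 4=red, locker 5=grey

locker 1's domain is down to {brown}, so locker 1 = brown. Eliminate brown elsewhere: locker 5.
locker 2 must be white (only option left).
locker 3 must be teal (only option left). Remove teal from locker 5.
locker 5 must be grey (only option left). Strike grey from locker 4.
locker 4's domain is down to {red}, so locker 4 = red.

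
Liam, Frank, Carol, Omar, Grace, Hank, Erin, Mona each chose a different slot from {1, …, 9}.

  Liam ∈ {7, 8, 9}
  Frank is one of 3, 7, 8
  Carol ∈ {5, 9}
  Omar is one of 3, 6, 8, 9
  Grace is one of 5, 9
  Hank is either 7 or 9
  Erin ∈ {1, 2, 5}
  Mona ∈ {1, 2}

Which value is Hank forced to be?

7

The 8 variables draw from only 8 values {1, 2, 3, 5, 6, 7, 8, 9}, so each is used; only Omar can be 6, hence Omar = 6.
Among the 7 still-open variables, 3 fits only Frank (and all 7 values in {1, 2, 3, 5, 7, 8, 9} must be used), so Frank = 3.
Among the 6 still-open variables, 8 fits only Liam (and all 6 values in {1, 2, 5, 7, 8, 9} must be used), so Liam = 8.
Among the 5 still-open variables, 7 fits only Hank (and all 5 values in {1, 2, 5, 7, 9} must be used), so Hank = 7.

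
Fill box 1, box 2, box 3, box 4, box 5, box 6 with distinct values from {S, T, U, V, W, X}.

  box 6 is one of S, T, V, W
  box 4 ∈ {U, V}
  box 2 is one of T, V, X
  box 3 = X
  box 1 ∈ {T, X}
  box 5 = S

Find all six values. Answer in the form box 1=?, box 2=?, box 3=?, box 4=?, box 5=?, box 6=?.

box 3 must be X (only option left). Strike X from box 1, box 2.
box 5 must be S (only option left). So box 6 can't be S.
That leaves box 1 = T. So box 2, box 6 can't be T.
box 2 has just one choice, so box 2 = V. Eliminate V elsewhere: box 4, box 6.
box 4 must be U (only option left).
That leaves box 6 = W.

box 1=T, box 2=V, box 3=X, box 4=U, box 5=S, box 6=W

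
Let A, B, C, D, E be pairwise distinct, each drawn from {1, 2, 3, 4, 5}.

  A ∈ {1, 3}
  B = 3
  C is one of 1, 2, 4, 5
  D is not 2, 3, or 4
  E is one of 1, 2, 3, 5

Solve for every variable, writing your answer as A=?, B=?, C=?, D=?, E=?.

B's domain is down to {3}, so B = 3. Remove 3 from A, E.
A's domain is down to {1}, so A = 1. Eliminate 1 elsewhere: C, D, E.
D must be 5 (only option left). Strike 5 from C, E.
E has just one choice, so E = 2. Remove 2 from C.
C must be 4 (only option left).

A=1, B=3, C=4, D=5, E=2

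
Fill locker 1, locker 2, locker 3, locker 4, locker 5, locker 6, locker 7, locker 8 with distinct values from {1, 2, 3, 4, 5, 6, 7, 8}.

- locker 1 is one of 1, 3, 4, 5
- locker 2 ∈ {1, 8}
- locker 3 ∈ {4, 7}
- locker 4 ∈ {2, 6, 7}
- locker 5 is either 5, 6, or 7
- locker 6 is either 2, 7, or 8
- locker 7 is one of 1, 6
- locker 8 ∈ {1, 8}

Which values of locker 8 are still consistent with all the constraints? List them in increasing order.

1, 8

Among the 8 variables, 3 fits only locker 1 (and all 8 values in {1, 2, 3, 4, 5, 6, 7, 8} must be used), so locker 1 = 3.
Among the 7 still-open variables, 4 fits only locker 3 (and all 7 values in {1, 2, 4, 5, 6, 7, 8} must be used), so locker 3 = 4.
Among the 6 still-open variables, 5 fits only locker 5 (and all 6 values in {1, 2, 5, 6, 7, 8} must be used), so locker 5 = 5.
locker 2 and locker 8 share exactly the 2 values {1, 8}; by pigeonhole those values go to them, so strike 1, 8 from locker 6, locker 7.
locker 7's domain is down to {6}, so locker 7 = 6. So locker 4 can't be 6.
No further eliminations apply; locker 8 can still be any of 1, 8.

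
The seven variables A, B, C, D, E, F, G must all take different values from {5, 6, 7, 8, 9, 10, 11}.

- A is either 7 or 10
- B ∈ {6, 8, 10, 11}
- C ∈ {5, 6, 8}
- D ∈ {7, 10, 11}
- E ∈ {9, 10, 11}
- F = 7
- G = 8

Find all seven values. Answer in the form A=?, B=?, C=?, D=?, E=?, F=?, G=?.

A=10, B=6, C=5, D=11, E=9, F=7, G=8

F must be 7 (only option left). Eliminate 7 elsewhere: A, D.
G must be 8 (only option left). So B, C can't be 8.
A must be 10 (only option left). Eliminate 10 elsewhere: B, D, E.
D must be 11 (only option left). So B, E can't be 11.
E has just one choice, so E = 9.
B's domain is down to {6}, so B = 6. Strike 6 from C.
That leaves C = 5.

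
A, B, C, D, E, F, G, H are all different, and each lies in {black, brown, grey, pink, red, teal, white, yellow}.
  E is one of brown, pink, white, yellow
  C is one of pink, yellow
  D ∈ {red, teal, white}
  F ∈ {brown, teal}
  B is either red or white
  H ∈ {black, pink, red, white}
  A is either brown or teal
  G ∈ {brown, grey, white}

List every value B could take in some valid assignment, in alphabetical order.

red, white

The 8 variables together cover exactly {black, brown, grey, pink, red, teal, white, yellow} — 8 values for 8 variables — and black appears only in H's list, so H = black.
Among the 7 still-open variables, grey fits only G (and all 7 values in {brown, grey, pink, red, teal, white, yellow} must be used), so G = grey.
The 2 variables A and F are confined to {brown, teal}, which locks those values in; drop them from D, E.
The 2 variables B and D are confined to {red, white}, which locks those values in; drop them from E.
No further eliminations apply; B can still be any of red, white.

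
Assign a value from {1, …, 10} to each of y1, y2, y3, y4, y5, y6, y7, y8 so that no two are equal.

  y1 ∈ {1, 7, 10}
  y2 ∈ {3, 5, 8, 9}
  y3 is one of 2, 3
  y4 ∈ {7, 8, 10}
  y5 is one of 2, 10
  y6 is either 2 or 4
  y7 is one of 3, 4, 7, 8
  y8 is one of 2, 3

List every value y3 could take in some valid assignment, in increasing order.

The 2 variables y3 and y8 are confined to {2, 3}, which locks those values in; drop them from y2, y5, y6, y7.
y5's domain is down to {10}, so y5 = 10. Eliminate 10 elsewhere: y1, y4.
y6 must be 4 (only option left). Eliminate 4 elsewhere: y7.
The 2 variables y4 and y7 are confined to {7, 8}, which locks those values in; drop them from y1, y2.
That leaves y1 = 1.
No further eliminations apply; y3 can still be any of 2, 3.

2, 3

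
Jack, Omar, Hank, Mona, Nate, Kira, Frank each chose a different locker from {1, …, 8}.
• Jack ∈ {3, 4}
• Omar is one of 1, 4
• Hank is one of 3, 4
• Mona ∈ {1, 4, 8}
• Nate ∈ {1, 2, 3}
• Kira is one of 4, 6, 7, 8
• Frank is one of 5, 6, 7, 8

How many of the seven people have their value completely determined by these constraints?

3

Jack and Hank share exactly the 2 values {3, 4}; by pigeonhole those values go to them, so strike 3, 4 from Omar, Mona, Nate, Kira.
That leaves Omar = 1. Eliminate 1 elsewhere: Mona, Nate.
Mona has just one choice, so Mona = 8. Strike 8 from Kira, Frank.
Nate has just one choice, so Nate = 2.
Determined: Omar=1, Mona=8, Nate=2. The other people each still have more than one consistent value. That makes 3.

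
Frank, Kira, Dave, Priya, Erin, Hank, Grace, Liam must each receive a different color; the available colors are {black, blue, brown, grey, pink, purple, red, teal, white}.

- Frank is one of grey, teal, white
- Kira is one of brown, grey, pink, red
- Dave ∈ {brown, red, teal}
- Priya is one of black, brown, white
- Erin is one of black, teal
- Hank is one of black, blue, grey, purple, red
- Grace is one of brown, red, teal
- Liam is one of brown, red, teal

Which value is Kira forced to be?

pink

The 3 variables Dave, Grace, Liam are confined to {brown, red, teal}, which locks those values in; drop them from Frank, Kira, Priya, Erin, Hank.
Erin has just one choice, so Erin = black. Eliminate black elsewhere: Priya, Hank.
Priya's domain is down to {white}, so Priya = white. So Frank can't be white.
Frank has just one choice, so Frank = grey. So Kira, Hank can't be grey.
So Kira = pink.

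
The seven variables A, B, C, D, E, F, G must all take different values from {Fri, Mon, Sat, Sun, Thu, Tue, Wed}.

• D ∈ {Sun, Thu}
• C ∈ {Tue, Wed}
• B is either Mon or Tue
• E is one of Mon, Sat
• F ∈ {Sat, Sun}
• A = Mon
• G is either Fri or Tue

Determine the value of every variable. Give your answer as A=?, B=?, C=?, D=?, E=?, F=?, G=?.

A=Mon, B=Tue, C=Wed, D=Thu, E=Sat, F=Sun, G=Fri

A must be Mon (only option left). So B, E can't be Mon.
That leaves B = Tue. Strike Tue from C, G.
C's domain is down to {Wed}, so C = Wed.
E must be Sat (only option left). Strike Sat from F.
F's domain is down to {Sun}, so F = Sun. Strike Sun from D.
G must be Fri (only option left).
D has just one choice, so D = Thu.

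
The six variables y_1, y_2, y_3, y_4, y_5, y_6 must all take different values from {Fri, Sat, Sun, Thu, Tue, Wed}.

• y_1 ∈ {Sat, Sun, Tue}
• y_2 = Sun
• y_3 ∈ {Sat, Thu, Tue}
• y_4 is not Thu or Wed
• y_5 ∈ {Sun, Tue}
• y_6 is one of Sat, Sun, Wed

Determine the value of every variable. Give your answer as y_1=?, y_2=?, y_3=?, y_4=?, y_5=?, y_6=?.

y_1=Sat, y_2=Sun, y_3=Thu, y_4=Fri, y_5=Tue, y_6=Wed

y_2 has just one choice, so y_2 = Sun. Eliminate Sun elsewhere: y_1, y_4, y_5, y_6.
y_5 has just one choice, so y_5 = Tue. Strike Tue from y_1, y_3, y_4.
y_1 has just one choice, so y_1 = Sat. So y_3, y_4, y_6 can't be Sat.
y_3 must be Thu (only option left).
y_4's domain is down to {Fri}, so y_4 = Fri.
y_6's domain is down to {Wed}, so y_6 = Wed.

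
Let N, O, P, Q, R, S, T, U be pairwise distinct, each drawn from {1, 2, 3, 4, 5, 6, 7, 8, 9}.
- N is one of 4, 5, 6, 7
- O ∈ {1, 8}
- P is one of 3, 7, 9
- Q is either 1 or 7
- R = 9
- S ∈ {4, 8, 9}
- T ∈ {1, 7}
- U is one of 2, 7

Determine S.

R must be 9 (only option left). So P, S can't be 9.
Q and T between them cover only {1, 7} — a naked pair. Remove those values from N, O, P, U.
O's domain is down to {8}, so O = 8. Remove 8 from S.
So S = 4.

4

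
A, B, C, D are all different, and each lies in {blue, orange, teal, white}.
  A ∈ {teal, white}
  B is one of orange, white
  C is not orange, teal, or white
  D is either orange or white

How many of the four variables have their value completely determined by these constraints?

2

C's domain is down to {blue}, so C = blue.
Among the 3 still-open variables, teal fits only A (and all 3 values in {orange, teal, white} must be used), so A = teal.
Determined: A=teal, C=blue. The other variables each still have more than one consistent value. That makes 2.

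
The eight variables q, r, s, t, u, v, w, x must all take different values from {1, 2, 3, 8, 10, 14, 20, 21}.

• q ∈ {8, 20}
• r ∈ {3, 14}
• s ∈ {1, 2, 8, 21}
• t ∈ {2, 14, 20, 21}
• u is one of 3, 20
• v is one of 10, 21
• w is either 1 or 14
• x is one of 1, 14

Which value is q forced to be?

8

The 8 variables together cover exactly {1, 2, 3, 8, 10, 14, 20, 21} — 8 values for 8 variables — and 10 appears only in v's list, so v = 10.
w and x between them cover only {1, 14} — a naked pair. Remove those values from r, s, t.
r has just one choice, so r = 3. Strike 3 from u.
That leaves u = 20. Strike 20 from q, t.
So q = 8.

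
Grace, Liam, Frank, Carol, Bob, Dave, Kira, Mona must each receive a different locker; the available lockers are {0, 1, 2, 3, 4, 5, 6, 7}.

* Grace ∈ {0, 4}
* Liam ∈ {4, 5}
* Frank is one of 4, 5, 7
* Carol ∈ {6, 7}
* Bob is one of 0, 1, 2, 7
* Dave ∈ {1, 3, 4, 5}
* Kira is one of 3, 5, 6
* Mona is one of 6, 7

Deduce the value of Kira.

3

The 8 variables draw from only 8 values {0, 1, 2, 3, 4, 5, 6, 7}, so each is used; only Bob can be 2, hence Bob = 2.
The 7 still-open variables draw from only 7 values {0, 1, 3, 4, 5, 6, 7}, so each is used; only Grace can be 0, hence Grace = 0.
Among the 6 still-open variables, 1 fits only Dave (and all 6 values in {1, 3, 4, 5, 6, 7} must be used), so Dave = 1.
The 5 still-open variables draw from only 5 values {3, 4, 5, 6, 7}, so each is used; only Kira can be 3, hence Kira = 3.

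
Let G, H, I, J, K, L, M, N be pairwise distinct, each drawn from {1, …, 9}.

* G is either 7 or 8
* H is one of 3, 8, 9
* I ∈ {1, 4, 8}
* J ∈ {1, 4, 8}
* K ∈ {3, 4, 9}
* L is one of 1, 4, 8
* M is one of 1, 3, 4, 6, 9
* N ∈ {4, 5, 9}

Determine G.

7

The 8 variables together cover exactly {1, 3, 4, 5, 6, 7, 8, 9} — 8 values for 8 variables — and 5 appears only in N's list, so N = 5.
The 7 still-open variables together cover exactly {1, 3, 4, 6, 7, 8, 9} — 7 values for 7 variables — and 6 appears only in M's list, so M = 6.
The 6 still-open variables together cover exactly {1, 3, 4, 7, 8, 9} — 6 values for 6 variables — and 7 appears only in G's list, so G = 7.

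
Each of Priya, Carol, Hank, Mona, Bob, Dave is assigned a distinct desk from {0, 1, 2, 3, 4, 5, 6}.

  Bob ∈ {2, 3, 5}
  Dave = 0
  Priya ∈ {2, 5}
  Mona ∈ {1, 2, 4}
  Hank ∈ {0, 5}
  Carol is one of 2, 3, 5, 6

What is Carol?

Dave has just one choice, so Dave = 0. Remove 0 from Hank.
Hank's domain is down to {5}, so Hank = 5. Strike 5 from Priya, Carol, Bob.
Priya has just one choice, so Priya = 2. Remove 2 from Carol, Mona, Bob.
Bob has just one choice, so Bob = 3. So Carol can't be 3.
So Carol = 6.

6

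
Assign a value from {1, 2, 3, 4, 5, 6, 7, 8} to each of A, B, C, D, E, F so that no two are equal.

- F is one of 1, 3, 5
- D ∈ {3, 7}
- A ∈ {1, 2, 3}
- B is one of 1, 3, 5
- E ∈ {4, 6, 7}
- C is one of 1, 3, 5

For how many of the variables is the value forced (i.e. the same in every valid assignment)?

2

B, C, F between them cover only {1, 3, 5} — a naked triple. Remove those values from A, D.
A has just one choice, so A = 2.
D's domain is down to {7}, so D = 7. Remove 7 from E.
Determined: A=2, D=7. The other variables each still have more than one consistent value. That makes 2.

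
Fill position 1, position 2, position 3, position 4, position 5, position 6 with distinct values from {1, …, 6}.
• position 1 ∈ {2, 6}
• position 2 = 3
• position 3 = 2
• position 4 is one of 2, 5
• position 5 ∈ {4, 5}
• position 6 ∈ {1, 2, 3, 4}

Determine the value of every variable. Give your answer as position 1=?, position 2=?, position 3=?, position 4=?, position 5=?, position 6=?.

position 2 has just one choice, so position 2 = 3. Eliminate 3 elsewhere: position 6.
position 3 has just one choice, so position 3 = 2. So position 1, position 4, position 6 can't be 2.
That leaves position 4 = 5. Eliminate 5 elsewhere: position 5.
position 5 must be 4 (only option left). Remove 4 from position 6.
That leaves position 6 = 1.
That leaves position 1 = 6.

position 1=6, position 2=3, position 3=2, position 4=5, position 5=4, position 6=1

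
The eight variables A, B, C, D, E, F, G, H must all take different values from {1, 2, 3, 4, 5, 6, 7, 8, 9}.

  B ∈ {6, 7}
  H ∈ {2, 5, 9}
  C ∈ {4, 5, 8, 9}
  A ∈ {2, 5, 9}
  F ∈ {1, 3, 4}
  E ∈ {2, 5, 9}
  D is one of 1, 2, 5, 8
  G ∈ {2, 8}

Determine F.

3

A, E, H share exactly the 3 values {2, 5, 9}; by pigeonhole those values go to them, so strike 2, 5, 9 from C, D, G.
G must be 8 (only option left). Remove 8 from C, D.
C's domain is down to {4}, so C = 4. Eliminate 4 elsewhere: F.
That leaves D = 1. Eliminate 1 elsewhere: F.
So F = 3.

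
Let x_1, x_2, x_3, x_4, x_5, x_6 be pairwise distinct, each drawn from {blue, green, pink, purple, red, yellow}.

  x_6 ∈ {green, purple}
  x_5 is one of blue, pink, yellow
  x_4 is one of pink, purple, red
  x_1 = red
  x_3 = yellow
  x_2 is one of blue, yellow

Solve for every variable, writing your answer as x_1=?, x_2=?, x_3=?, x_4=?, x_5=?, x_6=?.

x_1's domain is down to {red}, so x_1 = red. Strike red from x_4.
x_3 must be yellow (only option left). So x_2, x_5 can't be yellow.
x_2 must be blue (only option left). Strike blue from x_5.
x_5 has just one choice, so x_5 = pink. So x_4 can't be pink.
x_4 must be purple (only option left). So x_6 can't be purple.
That leaves x_6 = green.

x_1=red, x_2=blue, x_3=yellow, x_4=purple, x_5=pink, x_6=green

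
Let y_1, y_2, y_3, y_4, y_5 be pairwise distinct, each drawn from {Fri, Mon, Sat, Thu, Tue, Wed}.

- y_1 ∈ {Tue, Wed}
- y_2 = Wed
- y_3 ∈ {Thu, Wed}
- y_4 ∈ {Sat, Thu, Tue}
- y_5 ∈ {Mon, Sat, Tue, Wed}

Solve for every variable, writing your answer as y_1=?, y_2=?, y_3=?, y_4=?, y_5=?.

y_1=Tue, y_2=Wed, y_3=Thu, y_4=Sat, y_5=Mon

y_2 must be Wed (only option left). Remove Wed from y_1, y_3, y_5.
That leaves y_3 = Thu. Remove Thu from y_4.
y_1's domain is down to {Tue}, so y_1 = Tue. Remove Tue from y_4, y_5.
y_4's domain is down to {Sat}, so y_4 = Sat. So y_5 can't be Sat.
y_5's domain is down to {Mon}, so y_5 = Mon.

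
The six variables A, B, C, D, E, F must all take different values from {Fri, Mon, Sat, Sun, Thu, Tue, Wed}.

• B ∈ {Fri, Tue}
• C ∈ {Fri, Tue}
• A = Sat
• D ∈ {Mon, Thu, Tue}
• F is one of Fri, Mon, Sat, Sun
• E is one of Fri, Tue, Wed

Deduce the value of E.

A must be Sat (only option left). Remove Sat from F.
The 2 variables B and C are confined to {Fri, Tue}, which locks those values in; drop them from D, E, F.
So E = Wed.

Wed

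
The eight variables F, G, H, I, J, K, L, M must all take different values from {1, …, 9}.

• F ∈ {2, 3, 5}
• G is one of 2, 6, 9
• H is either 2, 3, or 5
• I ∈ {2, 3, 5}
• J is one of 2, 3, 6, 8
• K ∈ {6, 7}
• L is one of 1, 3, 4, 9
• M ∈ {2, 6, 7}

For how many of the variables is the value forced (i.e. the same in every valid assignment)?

2

F, H, I between them cover only {2, 3, 5} — a naked triple. Remove those values from G, J, L, M.
The 2 variables K and M are confined to {6, 7}, which locks those values in; drop them from G, J.
G has just one choice, so G = 9. So L can't be 9.
J has just one choice, so J = 8.
Determined: G=9, J=8. The other variables each still have more than one consistent value. That makes 2.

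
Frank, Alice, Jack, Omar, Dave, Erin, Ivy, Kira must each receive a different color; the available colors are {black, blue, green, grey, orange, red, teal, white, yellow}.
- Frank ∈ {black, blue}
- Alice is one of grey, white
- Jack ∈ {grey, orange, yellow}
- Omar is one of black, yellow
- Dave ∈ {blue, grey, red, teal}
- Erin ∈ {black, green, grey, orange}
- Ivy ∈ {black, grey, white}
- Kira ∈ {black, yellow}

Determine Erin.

The 2 variables Omar and Kira are confined to {black, yellow}, which locks those values in; drop them from Frank, Jack, Erin, Ivy.
That leaves Frank = blue. Strike blue from Dave.
Alice and Ivy share exactly the 2 values {grey, white}; by pigeonhole those values go to them, so strike grey, white from Jack, Dave, Erin.
Jack must be orange (only option left). Eliminate orange elsewhere: Erin.
So Erin = green.

green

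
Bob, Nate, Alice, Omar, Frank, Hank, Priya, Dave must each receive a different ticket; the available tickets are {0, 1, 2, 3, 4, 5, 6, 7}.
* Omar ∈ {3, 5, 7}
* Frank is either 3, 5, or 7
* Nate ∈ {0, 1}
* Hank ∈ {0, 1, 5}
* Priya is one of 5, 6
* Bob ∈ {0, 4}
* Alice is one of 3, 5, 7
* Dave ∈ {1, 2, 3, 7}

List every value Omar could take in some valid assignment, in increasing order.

The 8 variables together cover exactly {0, 1, 2, 3, 4, 5, 6, 7} — 8 values for 8 variables — and 2 appears only in Dave's list, so Dave = 2.
The 7 still-open variables draw from only 7 values {0, 1, 3, 4, 5, 6, 7}, so each is used; only Bob can be 4, hence Bob = 4.
The 6 still-open variables draw from only 6 values {0, 1, 3, 5, 6, 7}, so each is used; only Priya can be 6, hence Priya = 6.
Alice, Omar, Frank between them cover only {3, 5, 7} — a naked triple. Remove those values from Hank.
No further eliminations apply; Omar can still be any of 3, 5, 7.

3, 5, 7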